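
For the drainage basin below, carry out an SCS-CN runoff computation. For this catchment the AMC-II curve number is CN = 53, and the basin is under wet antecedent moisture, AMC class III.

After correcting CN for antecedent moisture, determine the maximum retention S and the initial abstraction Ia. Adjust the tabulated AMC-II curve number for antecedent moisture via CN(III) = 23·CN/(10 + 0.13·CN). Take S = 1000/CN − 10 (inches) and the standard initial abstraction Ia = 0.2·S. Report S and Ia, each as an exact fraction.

S = 4700/1219 in ≈ 3.856 in; Ia = 940/1219 in ≈ 0.771 in

Adjust CN=53 to AMC III: 23·53/(10 + 0.13·53) → 1219 ÷ (1689/100) = 121900/1689 ≈ 72.173
S = 1000/(121900/1689) − 10 = 4700/1219 in ≈ 3.856 in
Ia = 0.2S: 0.2·3.856 = 0.771 in (exactly 940/1219)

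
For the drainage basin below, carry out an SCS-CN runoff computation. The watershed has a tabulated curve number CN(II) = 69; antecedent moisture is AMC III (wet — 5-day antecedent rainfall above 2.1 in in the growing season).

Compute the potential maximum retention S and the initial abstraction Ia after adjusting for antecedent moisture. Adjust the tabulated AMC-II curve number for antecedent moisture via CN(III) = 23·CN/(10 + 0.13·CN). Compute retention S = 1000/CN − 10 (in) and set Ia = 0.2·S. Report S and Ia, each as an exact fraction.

Adjust CN=69 to AMC III: 23·69/(10 + 0.13·69) → 1587 ÷ (1897/100) = 158700/1897 ≈ 83.658
S = 1000/(158700/1897) − 10 = 3100/1587 in ≈ 1.953 in
Initial abstraction Ia = S/5 = (3100/1587)/5 = 620/1587 ≈ 0.391 in

S = 3100/1587 in ≈ 1.953 in; Ia = 620/1587 in ≈ 0.391 in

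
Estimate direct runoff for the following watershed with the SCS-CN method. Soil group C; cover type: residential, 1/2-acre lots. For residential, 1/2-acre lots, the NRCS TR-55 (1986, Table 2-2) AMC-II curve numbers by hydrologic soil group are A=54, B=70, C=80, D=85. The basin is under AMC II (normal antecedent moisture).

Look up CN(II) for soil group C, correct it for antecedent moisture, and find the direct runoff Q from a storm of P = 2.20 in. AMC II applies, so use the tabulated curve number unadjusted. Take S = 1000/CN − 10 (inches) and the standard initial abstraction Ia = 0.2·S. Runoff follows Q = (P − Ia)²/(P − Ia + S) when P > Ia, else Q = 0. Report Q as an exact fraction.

Q = 289/420 in ≈ 0.688 in

NRCS table: residential, 1/2-acre lots, soil group C → CN(II) = 80
Average conditions: CN = 80 (no AMC adjustment).
S = 1000/80 − 10 = 5/2 in ≈ 2.500 in
Initial abstraction Ia = S/5 = (5/2)/5 = 1/2 ≈ 0.500 in
Excess rainfall: 2.200 − 0.500 = 1.700 in; P > Ia so Q > 0
Runoff Q = (P−Ia)²/(P−Ia+S) = (1.700)²/(1.700+2.500) = 289/420 ≈ 0.688 in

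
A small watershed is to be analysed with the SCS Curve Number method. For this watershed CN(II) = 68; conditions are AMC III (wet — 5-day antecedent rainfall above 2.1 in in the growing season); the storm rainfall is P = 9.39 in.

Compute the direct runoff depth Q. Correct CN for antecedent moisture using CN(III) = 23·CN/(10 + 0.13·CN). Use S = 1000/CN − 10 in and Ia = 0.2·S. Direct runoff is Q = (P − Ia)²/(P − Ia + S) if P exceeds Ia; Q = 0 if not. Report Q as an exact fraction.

Q = 123305620201/16857925900 in ≈ 7.314 in

Adjust CN=68 to AMC III: 23·68/(10 + 0.13·68) → 1564 ÷ (471/25) = 39100/471 ≈ 83.015
S = 1000/(39100/471) − 10 = 800/391 in ≈ 2.046 in
Initial abstraction Ia = S/5 = (800/391)/5 = 160/391 ≈ 0.409 in
P − Ia = 9.390 − 0.409 = 351149/39100 ≈ 8.981 in (> 0, runoff occurs)
Q = (351149/39100)²/((351149/39100) + 800/391) = (123305620201/1528810000)/(431149/39100) = 123305620201/16857925900 in ≈ 7.314 in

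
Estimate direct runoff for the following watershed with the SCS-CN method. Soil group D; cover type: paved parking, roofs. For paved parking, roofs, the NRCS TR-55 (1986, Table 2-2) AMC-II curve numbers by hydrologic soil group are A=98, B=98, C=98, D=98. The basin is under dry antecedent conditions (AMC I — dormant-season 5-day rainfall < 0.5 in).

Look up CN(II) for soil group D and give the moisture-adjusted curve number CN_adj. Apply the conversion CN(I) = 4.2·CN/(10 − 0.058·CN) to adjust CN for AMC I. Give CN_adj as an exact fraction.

CN_adj = 102900/1079 ≈ 95.366

NRCS table: paved parking, roofs, soil group D → CN(II) = 98
CN(I) from CN(II)=98: (4.2·98)/(10 − 0.058·98) = 102900/1079 ≈ 95.366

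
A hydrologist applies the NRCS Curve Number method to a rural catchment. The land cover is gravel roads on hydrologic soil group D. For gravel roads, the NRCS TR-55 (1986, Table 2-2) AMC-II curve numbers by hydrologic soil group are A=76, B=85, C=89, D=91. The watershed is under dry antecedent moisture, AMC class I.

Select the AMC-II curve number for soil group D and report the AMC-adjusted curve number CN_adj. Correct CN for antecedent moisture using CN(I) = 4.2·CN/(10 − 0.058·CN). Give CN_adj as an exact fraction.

NRCS table: gravel roads, soil group D → CN(II) = 91
Dry (AMC I): CN(I) = 4.2·91/(10 − 0.058·91) = (1911/5)/(2361/500) = 63700/787 ≈ 80.940

CN_adj = 63700/787 ≈ 80.940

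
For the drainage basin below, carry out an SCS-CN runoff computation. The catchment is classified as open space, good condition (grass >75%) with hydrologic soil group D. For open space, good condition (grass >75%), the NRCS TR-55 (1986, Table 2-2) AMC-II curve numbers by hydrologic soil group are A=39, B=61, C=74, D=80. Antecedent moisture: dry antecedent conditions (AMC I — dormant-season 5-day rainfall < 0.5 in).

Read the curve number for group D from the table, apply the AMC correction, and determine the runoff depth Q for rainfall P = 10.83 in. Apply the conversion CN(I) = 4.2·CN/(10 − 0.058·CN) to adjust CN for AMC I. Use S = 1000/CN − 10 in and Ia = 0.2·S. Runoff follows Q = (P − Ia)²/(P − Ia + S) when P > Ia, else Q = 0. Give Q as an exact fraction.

NRCS table: open space, good condition (grass >75%), soil group D → CN(II) = 80
Adjust CN=80 to AMC I: 4.2·80/(10 − 0.058·80) → 336 ÷ (134/25) = 4200/67 ≈ 62.687
Max retention: S = 1000/(4200/67) − 10 = 125/21 in (≈ 5.952 in)
Ia = 0.2·(125/21) = 25/21 in ≈ 1.190 in
Excess rainfall: 10.830 − 1.190 = 9.640 in; P > Ia so Q > 0
Q: (20243/2100)² ÷ (32743/2100) = 409779049/68760300 in (≈ 5.960 in)

Q = 409779049/68760300 in ≈ 5.960 in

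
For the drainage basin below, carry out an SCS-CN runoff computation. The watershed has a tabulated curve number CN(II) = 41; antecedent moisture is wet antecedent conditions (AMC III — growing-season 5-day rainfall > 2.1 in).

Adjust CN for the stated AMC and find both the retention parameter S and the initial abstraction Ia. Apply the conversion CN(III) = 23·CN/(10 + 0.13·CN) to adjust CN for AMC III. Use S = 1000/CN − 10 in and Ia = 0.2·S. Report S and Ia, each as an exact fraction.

S = 5900/943 in ≈ 6.257 in; Ia = 1180/943 in ≈ 1.251 in

Wet (AMC III): CN(III) = 23·41/(10 + 0.13·41) = 943/(1533/100) = 94300/1533 ≈ 61.513
Retention S: 1000/CN − 10 with CN=61.513 → S = 5900/943 ≈ 6.257 in
Ia = 0.2·(5900/943) = 1180/943 in ≈ 1.251 in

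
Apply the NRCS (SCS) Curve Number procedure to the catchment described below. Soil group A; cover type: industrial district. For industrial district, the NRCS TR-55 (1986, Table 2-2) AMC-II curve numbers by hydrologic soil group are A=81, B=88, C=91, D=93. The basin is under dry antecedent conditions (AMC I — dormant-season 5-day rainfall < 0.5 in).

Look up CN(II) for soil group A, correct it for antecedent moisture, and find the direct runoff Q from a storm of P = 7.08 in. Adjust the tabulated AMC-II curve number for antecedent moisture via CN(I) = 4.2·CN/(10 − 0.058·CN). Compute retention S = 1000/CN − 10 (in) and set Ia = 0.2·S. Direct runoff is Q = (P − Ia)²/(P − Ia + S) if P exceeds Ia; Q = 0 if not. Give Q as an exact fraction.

Q = 64301294929/20883049425 in ≈ 3.079 in

NRCS table: industrial district, soil group A → CN(II) = 81
CN(I) from CN(II)=81: (4.2·81)/(10 − 0.058·81) = 170100/2651 ≈ 64.164
Max retention: S = 1000/(170100/2651) − 10 = 9500/1701 in (≈ 5.585 in)
Ia = 0.2·(9500/1701) = 1900/1701 in ≈ 1.117 in
P − Ia = 7.080 − 1.117 = 253577/42525 ≈ 5.963 in (> 0, runoff occurs)
Q: (253577/42525)² ÷ (491077/42525) = 64301294929/20883049425 in (≈ 3.079 in)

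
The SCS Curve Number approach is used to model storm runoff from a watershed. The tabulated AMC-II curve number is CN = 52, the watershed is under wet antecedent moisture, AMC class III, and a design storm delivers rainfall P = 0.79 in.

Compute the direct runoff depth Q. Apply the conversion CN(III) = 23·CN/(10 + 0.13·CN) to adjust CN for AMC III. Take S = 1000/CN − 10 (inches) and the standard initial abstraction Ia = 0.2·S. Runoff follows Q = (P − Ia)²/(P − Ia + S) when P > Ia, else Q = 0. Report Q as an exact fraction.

CN(III) from CN(II)=52: (23·52)/(10 + 0.13·52) = 29900/419 ≈ 71.360
Retention S: 1000/CN − 10 with CN=71.360 → S = 1200/299 ≈ 4.013 in
Ia = 0.2S: 0.2·4.013 = 0.803 in (exactly 240/299)
P = 0.790 ≤ Ia = 0.803 in: entire storm abstracted, Q = 0.

Q = 0 in ≈ 0.000 in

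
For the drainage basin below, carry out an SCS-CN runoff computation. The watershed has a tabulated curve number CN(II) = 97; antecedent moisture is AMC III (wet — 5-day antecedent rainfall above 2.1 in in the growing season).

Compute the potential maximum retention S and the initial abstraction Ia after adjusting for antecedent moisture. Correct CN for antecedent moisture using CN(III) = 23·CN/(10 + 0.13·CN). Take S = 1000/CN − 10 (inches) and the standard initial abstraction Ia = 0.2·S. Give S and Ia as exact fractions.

CN(III) from CN(II)=97: (23·97)/(10 + 0.13·97) = 223100/2261 ≈ 98.673
S = 1000/(223100/2261) − 10 = 300/2231 in ≈ 0.134 in
Ia = 0.2·(300/2231) = 60/2231 in ≈ 0.027 in

S = 300/2231 in ≈ 0.134 in; Ia = 60/2231 in ≈ 0.027 in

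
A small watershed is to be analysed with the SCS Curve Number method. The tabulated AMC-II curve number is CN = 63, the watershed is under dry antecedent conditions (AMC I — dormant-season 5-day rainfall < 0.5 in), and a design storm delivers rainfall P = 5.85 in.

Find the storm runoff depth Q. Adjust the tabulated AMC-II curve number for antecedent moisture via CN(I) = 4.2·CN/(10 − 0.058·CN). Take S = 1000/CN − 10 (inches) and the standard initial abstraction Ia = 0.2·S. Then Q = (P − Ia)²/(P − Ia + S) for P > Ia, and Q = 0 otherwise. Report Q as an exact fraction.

Dry (AMC I): CN(I) = 4.2·63/(10 − 0.058·63) = (1323/5)/(3173/500) = 132300/3173 ≈ 41.696
Retention S: 1000/CN − 10 with CN=41.696 → S = 18500/1323 ≈ 13.983 in
Ia = 0.2·(18500/1323) = 3700/1323 in ≈ 2.797 in
Since P=5.850 > Ia=2.797: effective rainfall P−Ia = 80791/26460 in
Runoff Q = (P−Ia)²/(P−Ia+S) = (3.053)²/(3.053+13.983) = 6527185681/11927929860 ≈ 0.547 in

Q = 6527185681/11927929860 in ≈ 0.547 in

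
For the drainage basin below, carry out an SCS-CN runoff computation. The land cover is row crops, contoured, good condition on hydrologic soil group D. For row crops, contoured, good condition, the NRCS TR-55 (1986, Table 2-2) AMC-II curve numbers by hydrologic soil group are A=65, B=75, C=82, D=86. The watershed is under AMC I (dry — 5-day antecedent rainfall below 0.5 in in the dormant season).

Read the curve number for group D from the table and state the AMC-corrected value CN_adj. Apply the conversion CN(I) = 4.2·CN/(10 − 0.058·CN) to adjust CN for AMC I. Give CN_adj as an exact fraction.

CN_adj = 12900/179 ≈ 72.067

NRCS table: row crops, contoured, good condition, soil group D → CN(II) = 86
CN(I) from CN(II)=86: (4.2·86)/(10 − 0.058·86) = 12900/179 ≈ 72.067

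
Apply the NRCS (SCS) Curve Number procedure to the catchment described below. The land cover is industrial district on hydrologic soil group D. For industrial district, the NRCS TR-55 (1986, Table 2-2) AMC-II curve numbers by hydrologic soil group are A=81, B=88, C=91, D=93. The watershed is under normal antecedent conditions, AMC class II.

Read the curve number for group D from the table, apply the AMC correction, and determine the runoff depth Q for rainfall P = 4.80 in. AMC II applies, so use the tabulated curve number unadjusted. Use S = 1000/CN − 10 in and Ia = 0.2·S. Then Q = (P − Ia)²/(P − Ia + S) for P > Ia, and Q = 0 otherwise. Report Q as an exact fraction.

Q = 1168561/292020 in ≈ 4.002 in

NRCS table: industrial district, soil group D → CN(II) = 93
Average conditions: CN = 93 (no AMC adjustment).
S = 1000/93 − 10 = 70/93 in ≈ 0.753 in
Ia = 0.2S: 0.2·0.753 = 0.151 in (exactly 14/93)
Since P=4.800 > Ia=0.151: effective rainfall P−Ia = 2162/465 in
Runoff Q = (P−Ia)²/(P−Ia+S) = (4.649)²/(4.649+0.753) = 1168561/292020 ≈ 4.002 in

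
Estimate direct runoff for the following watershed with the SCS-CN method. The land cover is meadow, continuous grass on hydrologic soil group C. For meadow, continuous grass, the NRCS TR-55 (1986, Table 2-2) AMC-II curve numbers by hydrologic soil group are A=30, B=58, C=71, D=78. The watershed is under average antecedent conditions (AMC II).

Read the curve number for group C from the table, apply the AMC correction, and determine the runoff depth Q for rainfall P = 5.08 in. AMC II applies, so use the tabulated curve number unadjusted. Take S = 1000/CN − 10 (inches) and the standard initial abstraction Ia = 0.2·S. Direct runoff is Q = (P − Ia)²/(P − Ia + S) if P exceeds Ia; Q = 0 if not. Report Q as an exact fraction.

NRCS table: meadow, continuous grass, soil group C → CN(II) = 71
CN(II) = 71; AMC II needs no correction.
Retention S: 1000/CN − 10 with CN=71.000 → S = 290/71 ≈ 4.085 in
Initial abstraction Ia = S/5 = (290/71)/5 = 58/71 ≈ 0.817 in
Excess rainfall: 5.080 − 0.817 = 4.263 in; P > Ia so Q > 0
Runoff Q = (P−Ia)²/(P−Ia+S) = (4.263)²/(4.263+4.085) = 57259489/26300175 ≈ 2.177 in

Q = 57259489/26300175 in ≈ 2.177 in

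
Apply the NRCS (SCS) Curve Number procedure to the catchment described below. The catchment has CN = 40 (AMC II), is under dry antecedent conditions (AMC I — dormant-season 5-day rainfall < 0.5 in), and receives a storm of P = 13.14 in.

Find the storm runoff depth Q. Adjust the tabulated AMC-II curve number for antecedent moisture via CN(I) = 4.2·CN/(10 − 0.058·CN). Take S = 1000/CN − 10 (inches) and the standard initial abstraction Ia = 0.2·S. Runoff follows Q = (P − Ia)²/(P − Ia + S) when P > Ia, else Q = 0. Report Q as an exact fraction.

Adjust CN=40 to AMC I: 4.2·40/(10 − 0.058·40) → 168 ÷ (192/25) = 175/8 ≈ 21.875
Max retention: S = 1000/(175/8) − 10 = 250/7 in (≈ 35.714 in)
Ia = 0.2S: 0.2·35.714 = 7.143 in (exactly 50/7)
Since P=13.140 > Ia=7.143: effective rainfall P−Ia = 2099/350 in
Q = (2099/350)²/((2099/350) + 250/7) = (4405801/122500)/(14599/350) = 4405801/5109650 in ≈ 0.862 in

Q = 4405801/5109650 in ≈ 0.862 in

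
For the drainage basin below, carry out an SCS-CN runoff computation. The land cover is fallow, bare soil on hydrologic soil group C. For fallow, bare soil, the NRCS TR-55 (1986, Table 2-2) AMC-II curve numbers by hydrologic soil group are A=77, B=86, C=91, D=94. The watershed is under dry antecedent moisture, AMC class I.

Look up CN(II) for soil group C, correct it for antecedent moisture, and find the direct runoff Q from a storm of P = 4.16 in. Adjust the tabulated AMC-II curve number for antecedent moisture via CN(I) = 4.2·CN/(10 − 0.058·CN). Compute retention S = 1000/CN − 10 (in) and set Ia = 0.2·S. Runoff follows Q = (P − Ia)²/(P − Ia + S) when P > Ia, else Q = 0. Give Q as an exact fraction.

NRCS table: fallow, bare soil, soil group C → CN(II) = 91
Adjust CN=91 to AMC I: 4.2·91/(10 − 0.058·91) → (1911/5) ÷ (2361/500) = 63700/787 ≈ 80.940
Retention S: 1000/CN − 10 with CN=80.940 → S = 1500/637 ≈ 2.355 in
Ia = 0.2S: 0.2·2.355 = 0.471 in (exactly 300/637)
P − Ia = 4.160 − 0.471 = 58748/15925 ≈ 3.689 in (> 0, runoff occurs)
Q = (58748/15925)²/((58748/15925) + 1500/637) = (3451327504/253605625)/(96248/15925) = 431415938/191593675 in ≈ 2.252 in

Q = 431415938/191593675 in ≈ 2.252 in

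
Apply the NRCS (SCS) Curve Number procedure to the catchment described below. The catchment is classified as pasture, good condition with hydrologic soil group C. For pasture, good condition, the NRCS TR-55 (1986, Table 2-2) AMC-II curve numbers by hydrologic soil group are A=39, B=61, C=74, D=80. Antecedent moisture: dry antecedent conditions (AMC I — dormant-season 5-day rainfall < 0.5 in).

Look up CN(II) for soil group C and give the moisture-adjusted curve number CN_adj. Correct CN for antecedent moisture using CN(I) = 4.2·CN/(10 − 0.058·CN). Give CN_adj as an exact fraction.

NRCS table: pasture, good condition, soil group C → CN(II) = 74
Adjust CN=74 to AMC I: 4.2·74/(10 − 0.058·74) → (1554/5) ÷ (1427/250) = 77700/1427 ≈ 54.450

CN_adj = 77700/1427 ≈ 54.450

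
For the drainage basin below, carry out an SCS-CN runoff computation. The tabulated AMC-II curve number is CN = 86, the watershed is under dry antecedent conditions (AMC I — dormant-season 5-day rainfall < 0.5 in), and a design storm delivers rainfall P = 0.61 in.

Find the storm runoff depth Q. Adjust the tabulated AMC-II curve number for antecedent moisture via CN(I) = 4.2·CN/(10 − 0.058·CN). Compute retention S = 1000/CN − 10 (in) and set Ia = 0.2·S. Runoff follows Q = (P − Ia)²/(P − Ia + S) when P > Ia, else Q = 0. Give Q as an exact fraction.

Q = 0 in ≈ 0.000 in

Dry (AMC I): CN(I) = 4.2·86/(10 − 0.058·86) = (1806/5)/(1253/250) = 12900/179 ≈ 72.067
S = 1000/(12900/179) − 10 = 500/129 in ≈ 3.876 in
Ia = 0.2·(500/129) = 100/129 in ≈ 0.775 in
P = 0.610 ≤ Ia = 0.775 in: entire storm abstracted, Q = 0.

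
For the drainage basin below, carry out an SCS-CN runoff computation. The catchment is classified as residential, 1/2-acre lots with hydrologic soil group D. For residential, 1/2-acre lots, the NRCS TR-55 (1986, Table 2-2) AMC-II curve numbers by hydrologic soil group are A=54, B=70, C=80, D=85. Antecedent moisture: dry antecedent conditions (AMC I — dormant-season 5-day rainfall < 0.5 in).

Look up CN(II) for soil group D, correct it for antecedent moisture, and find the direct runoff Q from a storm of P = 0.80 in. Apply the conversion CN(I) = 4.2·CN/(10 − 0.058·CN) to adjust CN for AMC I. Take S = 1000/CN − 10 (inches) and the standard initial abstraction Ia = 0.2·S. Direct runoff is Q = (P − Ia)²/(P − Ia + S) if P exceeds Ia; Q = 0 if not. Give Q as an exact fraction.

Q = 0 in ≈ 0.000 in

NRCS table: residential, 1/2-acre lots, soil group D → CN(II) = 85
CN(I) from CN(II)=85: (4.2·85)/(10 − 0.058·85) = 11900/169 ≈ 70.414
Max retention: S = 1000/(11900/169) − 10 = 500/119 in (≈ 4.202 in)
Initial abstraction Ia = S/5 = (500/119)/5 = 100/119 ≈ 0.840 in
P = 0.800 ≤ Ia = 0.840 in: entire storm abstracted, Q = 0.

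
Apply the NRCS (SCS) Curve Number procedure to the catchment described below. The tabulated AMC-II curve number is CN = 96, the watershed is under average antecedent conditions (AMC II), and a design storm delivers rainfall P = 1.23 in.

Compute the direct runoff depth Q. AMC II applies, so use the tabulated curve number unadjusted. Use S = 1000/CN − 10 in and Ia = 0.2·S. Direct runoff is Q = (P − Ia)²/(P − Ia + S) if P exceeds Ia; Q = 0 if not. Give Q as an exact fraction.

CN(II) = 96; AMC II needs no correction.
Retention S: 1000/CN − 10 with CN=96.000 → S = 5/12 ≈ 0.417 in
Ia = 0.2S: 0.2·0.417 = 0.083 in (exactly 1/12)
P − Ia = 1.230 − 0.083 = 86/75 ≈ 1.147 in (> 0, runoff occurs)
Q: (86/75)² ÷ (469/300) = 29584/35175 in (≈ 0.841 in)

Q = 29584/35175 in ≈ 0.841 in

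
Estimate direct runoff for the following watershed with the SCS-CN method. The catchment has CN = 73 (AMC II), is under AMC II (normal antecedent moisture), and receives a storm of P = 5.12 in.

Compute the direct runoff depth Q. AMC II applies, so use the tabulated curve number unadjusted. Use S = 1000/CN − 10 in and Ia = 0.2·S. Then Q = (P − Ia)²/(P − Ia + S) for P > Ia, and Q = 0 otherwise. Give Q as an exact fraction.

Q = 15976009/6726950 in ≈ 2.375 in

Average conditions: CN = 73 (no AMC adjustment).
Retention S: 1000/CN − 10 with CN=73.000 → S = 270/73 ≈ 3.699 in
Ia = 0.2S: 0.2·3.699 = 0.740 in (exactly 54/73)
P − Ia = 5.120 − 0.740 = 7994/1825 ≈ 4.380 in (> 0, runoff occurs)
Runoff Q = (P−Ia)²/(P−Ia+S) = (4.380)²/(4.380+3.699) = 15976009/6726950 ≈ 2.375 in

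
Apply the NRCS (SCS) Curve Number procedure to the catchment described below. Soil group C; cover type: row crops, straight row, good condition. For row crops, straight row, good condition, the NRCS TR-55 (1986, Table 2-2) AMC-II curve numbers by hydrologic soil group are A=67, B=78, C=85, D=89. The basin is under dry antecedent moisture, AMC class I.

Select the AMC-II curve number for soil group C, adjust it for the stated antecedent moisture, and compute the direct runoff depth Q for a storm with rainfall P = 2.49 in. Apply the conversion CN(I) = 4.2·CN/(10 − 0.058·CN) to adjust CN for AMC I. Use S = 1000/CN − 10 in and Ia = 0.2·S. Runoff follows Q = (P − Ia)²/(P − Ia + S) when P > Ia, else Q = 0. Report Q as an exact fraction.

Q = 385376161/828608900 in ≈ 0.465 in

NRCS table: row crops, straight row, good condition, soil group C → CN(II) = 85
Adjust CN=85 to AMC I: 4.2·85/(10 − 0.058·85) → 357 ÷ (507/100) = 11900/169 ≈ 70.414
Retention S: 1000/CN − 10 with CN=70.414 → S = 500/119 ≈ 4.202 in
Initial abstraction Ia = S/5 = (500/119)/5 = 100/119 ≈ 0.840 in
P − Ia = 2.490 − 0.840 = 19631/11900 ≈ 1.650 in (> 0, runoff occurs)
Q = (19631/11900)²/((19631/11900) + 500/119) = (385376161/141610000)/(69631/11900) = 385376161/828608900 in ≈ 0.465 in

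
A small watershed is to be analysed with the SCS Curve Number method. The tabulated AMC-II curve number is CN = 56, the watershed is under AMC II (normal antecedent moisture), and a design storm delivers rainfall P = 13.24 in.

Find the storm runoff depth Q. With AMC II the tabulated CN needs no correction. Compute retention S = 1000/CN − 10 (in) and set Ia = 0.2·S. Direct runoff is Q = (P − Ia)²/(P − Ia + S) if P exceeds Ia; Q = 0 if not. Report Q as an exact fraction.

CN(II) = 56; AMC II needs no correction.
Max retention: S = 1000/56 − 10 = 55/7 in (≈ 7.857 in)
Ia = 0.2S: 0.2·7.857 = 1.571 in (exactly 11/7)
Since P=13.240 > Ia=1.571: effective rainfall P−Ia = 2042/175 in
Q: (2042/175)² ÷ (3417/175) = 4169764/597975 in (≈ 6.973 in)

Q = 4169764/597975 in ≈ 6.973 in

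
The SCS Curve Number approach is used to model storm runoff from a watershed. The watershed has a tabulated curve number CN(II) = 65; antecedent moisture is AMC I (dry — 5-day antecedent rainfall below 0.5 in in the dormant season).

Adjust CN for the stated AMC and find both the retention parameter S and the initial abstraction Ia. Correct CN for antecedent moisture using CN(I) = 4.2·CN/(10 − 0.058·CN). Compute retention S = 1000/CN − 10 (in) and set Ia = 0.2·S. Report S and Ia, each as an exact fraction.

Dry (AMC I): CN(I) = 4.2·65/(10 − 0.058·65) = 273/(623/100) = 3900/89 ≈ 43.820
Retention S: 1000/CN − 10 with CN=43.820 → S = 500/39 ≈ 12.821 in
Ia = 0.2S: 0.2·12.821 = 2.564 in (exactly 100/39)

S = 500/39 in ≈ 12.821 in; Ia = 100/39 in ≈ 2.564 in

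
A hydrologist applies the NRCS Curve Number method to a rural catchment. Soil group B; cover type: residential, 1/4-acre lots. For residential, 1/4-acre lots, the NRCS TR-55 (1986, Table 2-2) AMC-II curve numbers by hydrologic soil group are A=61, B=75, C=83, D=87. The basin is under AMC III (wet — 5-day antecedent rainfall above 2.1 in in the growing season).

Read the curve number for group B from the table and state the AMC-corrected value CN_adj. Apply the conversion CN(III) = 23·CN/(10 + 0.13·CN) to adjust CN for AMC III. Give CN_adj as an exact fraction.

NRCS table: residential, 1/4-acre lots, soil group B → CN(II) = 75
Adjust CN=75 to AMC III: 23·75/(10 + 0.13·75) → 1725 ÷ (79/4) = 6900/79 ≈ 87.342

CN_adj = 6900/79 ≈ 87.342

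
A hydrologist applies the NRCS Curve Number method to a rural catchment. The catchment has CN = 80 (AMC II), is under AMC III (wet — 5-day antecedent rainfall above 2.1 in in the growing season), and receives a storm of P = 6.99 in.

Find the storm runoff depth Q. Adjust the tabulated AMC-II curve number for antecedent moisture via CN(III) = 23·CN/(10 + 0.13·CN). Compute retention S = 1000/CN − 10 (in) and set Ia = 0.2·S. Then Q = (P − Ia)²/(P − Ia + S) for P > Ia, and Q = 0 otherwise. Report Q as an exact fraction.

Adjust CN=80 to AMC III: 23·80/(10 + 0.13·80) → 1840 ÷ (102/5) = 4600/51 ≈ 90.196
Max retention: S = 1000/(4600/51) − 10 = 25/23 in (≈ 1.087 in)
Initial abstraction Ia = S/5 = (25/23)/5 = 5/23 ≈ 0.217 in
Excess rainfall: 6.990 − 0.217 = 6.773 in; P > Ia so Q > 0
Q = (15577/2300)²/((15577/2300) + 25/23) = (242642929/5290000)/(18077/2300) = 242642929/41577100 in ≈ 5.836 in

Q = 242642929/41577100 in ≈ 5.836 in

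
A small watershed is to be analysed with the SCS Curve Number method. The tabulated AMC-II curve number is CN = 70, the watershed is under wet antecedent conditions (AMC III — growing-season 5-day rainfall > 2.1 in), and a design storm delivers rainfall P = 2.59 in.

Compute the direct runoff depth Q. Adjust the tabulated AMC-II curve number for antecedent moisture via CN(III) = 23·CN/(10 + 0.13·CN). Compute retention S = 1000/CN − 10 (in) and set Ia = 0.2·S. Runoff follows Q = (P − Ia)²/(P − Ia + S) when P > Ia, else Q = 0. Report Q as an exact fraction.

Adjust CN=70 to AMC III: 23·70/(10 + 0.13·70) → 1610 ÷ (191/10) = 16100/191 ≈ 84.293
S = 1000/(16100/191) − 10 = 300/161 in ≈ 1.863 in
Ia = 0.2S: 0.2·1.863 = 0.373 in (exactly 60/161)
Since P=2.590 > Ia=0.373: effective rainfall P−Ia = 35699/16100 in
Runoff Q = (P−Ia)²/(P−Ia+S) = (2.217)²/(2.217+1.863) = 1274418601/1057753900 ≈ 1.205 in

Q = 1274418601/1057753900 in ≈ 1.205 in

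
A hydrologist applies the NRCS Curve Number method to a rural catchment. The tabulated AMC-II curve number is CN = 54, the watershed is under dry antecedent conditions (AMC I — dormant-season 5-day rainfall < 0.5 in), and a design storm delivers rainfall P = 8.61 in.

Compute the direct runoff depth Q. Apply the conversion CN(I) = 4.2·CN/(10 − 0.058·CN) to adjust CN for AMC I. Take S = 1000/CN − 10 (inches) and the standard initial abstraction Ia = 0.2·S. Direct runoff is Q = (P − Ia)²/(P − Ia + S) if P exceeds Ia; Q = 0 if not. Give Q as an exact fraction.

Q = 66660526969/79844202900 in ≈ 0.835 in

Dry (AMC I): CN(I) = 4.2·54/(10 − 0.058·54) = (1134/5)/(1717/250) = 56700/1717 ≈ 33.023
Retention S: 1000/CN − 10 with CN=33.023 → S = 11500/567 ≈ 20.282 in
Ia = 0.2·(11500/567) = 2300/567 in ≈ 4.056 in
Since P=8.610 > Ia=4.056: effective rainfall P−Ia = 258187/56700 in
Runoff Q = (P−Ia)²/(P−Ia+S) = (4.554)²/(4.554+20.282) = 66660526969/79844202900 ≈ 0.835 in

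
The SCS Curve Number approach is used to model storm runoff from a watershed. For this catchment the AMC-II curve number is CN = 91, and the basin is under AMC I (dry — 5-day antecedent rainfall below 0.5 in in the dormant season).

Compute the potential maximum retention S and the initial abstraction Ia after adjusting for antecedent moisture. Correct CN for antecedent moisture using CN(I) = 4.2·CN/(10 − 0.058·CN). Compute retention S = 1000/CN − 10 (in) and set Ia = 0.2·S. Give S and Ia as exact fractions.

S = 1500/637 in ≈ 2.355 in; Ia = 300/637 in ≈ 0.471 in

Adjust CN=91 to AMC I: 4.2·91/(10 − 0.058·91) → (1911/5) ÷ (2361/500) = 63700/787 ≈ 80.940
Max retention: S = 1000/(63700/787) − 10 = 1500/637 in (≈ 2.355 in)
Ia = 0.2S: 0.2·2.355 = 0.471 in (exactly 300/637)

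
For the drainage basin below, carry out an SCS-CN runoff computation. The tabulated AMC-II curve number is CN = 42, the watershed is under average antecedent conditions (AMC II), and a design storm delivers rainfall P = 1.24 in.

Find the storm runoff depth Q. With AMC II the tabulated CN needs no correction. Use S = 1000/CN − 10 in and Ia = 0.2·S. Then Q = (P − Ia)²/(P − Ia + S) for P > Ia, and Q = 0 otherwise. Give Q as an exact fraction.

Q = 0 in ≈ 0.000 in

CN(II) = 42; AMC II needs no correction.
Max retention: S = 1000/42 − 10 = 290/21 in (≈ 13.810 in)
Ia = 0.2S: 0.2·13.810 = 2.762 in (exactly 58/21)
P = 1.240 ≤ Ia = 2.762 in: entire storm abstracted, Q = 0.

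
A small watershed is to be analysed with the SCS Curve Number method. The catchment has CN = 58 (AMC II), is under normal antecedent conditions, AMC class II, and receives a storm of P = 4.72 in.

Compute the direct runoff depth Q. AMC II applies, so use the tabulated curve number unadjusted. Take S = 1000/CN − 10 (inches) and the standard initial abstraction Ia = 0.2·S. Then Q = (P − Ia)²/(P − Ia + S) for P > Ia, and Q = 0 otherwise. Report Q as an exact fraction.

Q = 2813192/2762975 in ≈ 1.018 in

AMC II — tabulated CN = 58 applies directly.
Max retention: S = 1000/58 − 10 = 210/29 in (≈ 7.241 in)
Initial abstraction Ia = S/5 = (210/29)/5 = 42/29 ≈ 1.448 in
P − Ia = 4.720 − 1.448 = 2372/725 ≈ 3.272 in (> 0, runoff occurs)
Runoff Q = (P−Ia)²/(P−Ia+S) = (3.272)²/(3.272+7.241) = 2813192/2762975 ≈ 1.018 in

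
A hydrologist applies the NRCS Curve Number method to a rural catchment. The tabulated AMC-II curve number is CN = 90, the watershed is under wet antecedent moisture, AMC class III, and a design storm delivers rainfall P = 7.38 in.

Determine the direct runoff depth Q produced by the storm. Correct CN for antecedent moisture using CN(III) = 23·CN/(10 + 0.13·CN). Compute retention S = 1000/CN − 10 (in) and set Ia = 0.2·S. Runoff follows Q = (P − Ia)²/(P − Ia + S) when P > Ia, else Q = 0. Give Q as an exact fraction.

Q = 5682596689/831964050 in ≈ 6.830 in

CN(III) from CN(II)=90: (23·90)/(10 + 0.13·90) = 20700/217 ≈ 95.392
Retention S: 1000/CN − 10 with CN=95.392 → S = 100/207 ≈ 0.483 in
Ia = 0.2·(100/207) = 20/207 in ≈ 0.097 in
Excess rainfall: 7.380 − 0.097 = 7.283 in; P > Ia so Q > 0
Runoff Q = (P−Ia)²/(P−Ia+S) = (7.283)²/(7.283+0.483) = 5682596689/831964050 ≈ 6.830 in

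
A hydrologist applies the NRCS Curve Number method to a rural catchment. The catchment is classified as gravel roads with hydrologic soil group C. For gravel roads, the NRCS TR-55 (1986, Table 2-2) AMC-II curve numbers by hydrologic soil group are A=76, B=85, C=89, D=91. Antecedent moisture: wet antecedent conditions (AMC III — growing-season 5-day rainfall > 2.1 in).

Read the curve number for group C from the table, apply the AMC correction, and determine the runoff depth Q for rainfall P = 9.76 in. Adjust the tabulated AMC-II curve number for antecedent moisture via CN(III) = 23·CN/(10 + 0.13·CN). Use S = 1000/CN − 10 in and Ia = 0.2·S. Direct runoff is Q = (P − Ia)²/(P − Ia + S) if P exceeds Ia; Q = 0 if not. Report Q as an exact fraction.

Q = 61001096256/6671531225 in ≈ 9.143 in

NRCS table: gravel roads, soil group C → CN(II) = 89
Adjust CN=89 to AMC III: 23·89/(10 + 0.13·89) → 2047 ÷ (2157/100) = 204700/2157 ≈ 94.900
S = 1000/(204700/2157) − 10 = 1100/2047 in ≈ 0.537 in
Initial abstraction Ia = S/5 = (1100/2047)/5 = 220/2047 ≈ 0.107 in
P − Ia = 9.760 − 0.107 = 493968/51175 ≈ 9.653 in (> 0, runoff occurs)
Q: (493968/51175)² ÷ (521468/51175) = 61001096256/6671531225 in (≈ 9.143 in)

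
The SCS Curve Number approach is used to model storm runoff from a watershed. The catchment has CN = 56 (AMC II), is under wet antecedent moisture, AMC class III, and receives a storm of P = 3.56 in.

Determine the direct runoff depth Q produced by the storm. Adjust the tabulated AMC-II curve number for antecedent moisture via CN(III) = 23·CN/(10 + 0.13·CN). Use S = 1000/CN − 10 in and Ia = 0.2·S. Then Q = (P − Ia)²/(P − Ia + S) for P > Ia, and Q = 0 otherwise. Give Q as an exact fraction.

Q = 134073241/101949225 in ≈ 1.315 in

Adjust CN=56 to AMC III: 23·56/(10 + 0.13·56) → 1288 ÷ (432/25) = 4025/54 ≈ 74.537
Max retention: S = 1000/(4025/54) − 10 = 550/161 in (≈ 3.416 in)
Ia = 0.2·(550/161) = 110/161 in ≈ 0.683 in
P − Ia = 3.560 − 0.683 = 11579/4025 ≈ 2.877 in (> 0, runoff occurs)
Q: (11579/4025)² ÷ (25329/4025) = 134073241/101949225 in (≈ 1.315 in)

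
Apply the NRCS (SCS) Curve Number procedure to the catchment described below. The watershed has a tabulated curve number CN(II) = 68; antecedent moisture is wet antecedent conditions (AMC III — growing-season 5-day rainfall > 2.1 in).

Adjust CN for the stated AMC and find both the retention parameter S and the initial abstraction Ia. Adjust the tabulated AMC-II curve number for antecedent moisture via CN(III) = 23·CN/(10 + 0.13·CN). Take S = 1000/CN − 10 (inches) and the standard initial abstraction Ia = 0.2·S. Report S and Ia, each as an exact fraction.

S = 800/391 in ≈ 2.046 in; Ia = 160/391 in ≈ 0.409 in

Wet (AMC III): CN(III) = 23·68/(10 + 0.13·68) = 1564/(471/25) = 39100/471 ≈ 83.015
Max retention: S = 1000/(39100/471) − 10 = 800/391 in (≈ 2.046 in)
Ia = 0.2·(800/391) = 160/391 in ≈ 0.409 in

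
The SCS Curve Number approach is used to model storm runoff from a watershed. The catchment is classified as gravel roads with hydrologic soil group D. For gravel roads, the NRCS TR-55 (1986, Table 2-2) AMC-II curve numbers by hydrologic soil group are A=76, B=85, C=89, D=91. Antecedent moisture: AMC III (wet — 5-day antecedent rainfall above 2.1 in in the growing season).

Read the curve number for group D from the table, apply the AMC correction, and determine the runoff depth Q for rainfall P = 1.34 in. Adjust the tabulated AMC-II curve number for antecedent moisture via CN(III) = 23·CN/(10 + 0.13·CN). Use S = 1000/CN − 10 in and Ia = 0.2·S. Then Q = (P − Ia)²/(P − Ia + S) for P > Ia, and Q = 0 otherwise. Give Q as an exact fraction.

NRCS table: gravel roads, soil group D → CN(II) = 91
Adjust CN=91 to AMC III: 23·91/(10 + 0.13·91) → 2093 ÷ (2183/100) = 209300/2183 ≈ 95.877
S = 1000/(209300/2183) − 10 = 900/2093 in ≈ 0.430 in
Initial abstraction Ia = S/5 = (900/2093)/5 = 180/2093 ≈ 0.086 in
P − Ia = 1.340 − 0.086 = 131231/104650 ≈ 1.254 in (> 0, runoff occurs)
Q = (131231/104650)²/((131231/104650) + 900/2093) = (17221575361/10951622500)/(176231/104650) = 17221575361/18442574150 in ≈ 0.934 in

Q = 17221575361/18442574150 in ≈ 0.934 in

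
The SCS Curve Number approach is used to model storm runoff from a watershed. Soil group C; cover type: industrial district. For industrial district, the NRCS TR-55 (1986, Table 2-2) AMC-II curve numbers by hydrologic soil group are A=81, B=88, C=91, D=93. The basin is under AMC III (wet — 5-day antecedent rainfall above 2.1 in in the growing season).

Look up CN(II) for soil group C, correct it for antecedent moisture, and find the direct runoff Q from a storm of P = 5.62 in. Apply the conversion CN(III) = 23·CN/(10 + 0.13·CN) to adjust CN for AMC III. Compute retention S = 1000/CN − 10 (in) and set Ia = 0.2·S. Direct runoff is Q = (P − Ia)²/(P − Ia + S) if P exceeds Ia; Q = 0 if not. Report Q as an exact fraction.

Q = 335395031689/65315518450 in ≈ 5.135 in

NRCS table: industrial district, soil group C → CN(II) = 91
Wet (AMC III): CN(III) = 23·91/(10 + 0.13·91) = 2093/(2183/100) = 209300/2183 ≈ 95.877
Retention S: 1000/CN − 10 with CN=95.877 → S = 900/2093 ≈ 0.430 in
Initial abstraction Ia = S/5 = (900/2093)/5 = 180/2093 ≈ 0.086 in
P − Ia = 5.620 − 0.086 = 579133/104650 ≈ 5.534 in (> 0, runoff occurs)
Runoff Q = (P−Ia)²/(P−Ia+S) = (5.534)²/(5.534+0.430) = 335395031689/65315518450 ≈ 5.135 in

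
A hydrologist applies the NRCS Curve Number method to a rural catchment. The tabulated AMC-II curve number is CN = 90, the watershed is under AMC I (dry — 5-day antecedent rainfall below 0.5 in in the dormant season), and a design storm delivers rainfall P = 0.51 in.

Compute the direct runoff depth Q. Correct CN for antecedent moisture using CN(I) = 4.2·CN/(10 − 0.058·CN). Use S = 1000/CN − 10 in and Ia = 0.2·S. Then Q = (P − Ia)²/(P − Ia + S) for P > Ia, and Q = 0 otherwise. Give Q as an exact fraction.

Dry (AMC I): CN(I) = 4.2·90/(10 − 0.058·90) = 378/(239/50) = 18900/239 ≈ 79.079
S = 1000/(18900/239) − 10 = 500/189 in ≈ 2.646 in
Initial abstraction Ia = S/5 = (500/189)/5 = 100/189 ≈ 0.529 in
P = 0.510 ≤ Ia = 0.529 in: entire storm abstracted, Q = 0.

Q = 0 in ≈ 0.000 in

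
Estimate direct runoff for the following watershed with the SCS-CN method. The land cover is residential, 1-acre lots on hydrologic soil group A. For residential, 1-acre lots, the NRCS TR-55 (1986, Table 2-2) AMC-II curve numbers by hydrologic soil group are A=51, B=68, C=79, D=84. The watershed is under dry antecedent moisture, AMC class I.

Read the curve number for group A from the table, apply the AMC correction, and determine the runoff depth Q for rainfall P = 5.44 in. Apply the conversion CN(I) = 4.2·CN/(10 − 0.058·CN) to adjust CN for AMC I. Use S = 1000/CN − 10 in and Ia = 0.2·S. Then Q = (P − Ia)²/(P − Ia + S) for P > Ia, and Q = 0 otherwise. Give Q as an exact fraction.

Q = 1367858/43417575 in ≈ 0.032 in

NRCS table: residential, 1-acre lots, soil group A → CN(II) = 51
CN(I) from CN(II)=51: (4.2·51)/(10 − 0.058·51) = 15300/503 ≈ 30.417
S = 1000/(15300/503) − 10 = 3500/153 in ≈ 22.876 in
Ia = 0.2·(3500/153) = 700/153 in ≈ 4.575 in
Since P=5.440 > Ia=4.575: effective rainfall P−Ia = 3308/3825 in
Runoff Q = (P−Ia)²/(P−Ia+S) = (0.865)²/(0.865+22.876) = 1367858/43417575 ≈ 0.032 in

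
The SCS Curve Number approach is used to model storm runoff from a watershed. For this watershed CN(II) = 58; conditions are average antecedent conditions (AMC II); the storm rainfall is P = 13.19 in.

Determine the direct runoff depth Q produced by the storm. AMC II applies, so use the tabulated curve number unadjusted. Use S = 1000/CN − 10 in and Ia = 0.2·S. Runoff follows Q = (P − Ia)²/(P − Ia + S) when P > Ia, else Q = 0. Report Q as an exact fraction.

Q = 1159470601/159647900 in ≈ 7.263 in

CN(II) = 58; AMC II needs no correction.
S = 1000/58 − 10 = 210/29 in ≈ 7.241 in
Ia = 0.2S: 0.2·7.241 = 1.448 in (exactly 42/29)
Since P=13.190 > Ia=1.448: effective rainfall P−Ia = 34051/2900 in
Q: (34051/2900)² ÷ (55051/2900) = 1159470601/159647900 in (≈ 7.263 in)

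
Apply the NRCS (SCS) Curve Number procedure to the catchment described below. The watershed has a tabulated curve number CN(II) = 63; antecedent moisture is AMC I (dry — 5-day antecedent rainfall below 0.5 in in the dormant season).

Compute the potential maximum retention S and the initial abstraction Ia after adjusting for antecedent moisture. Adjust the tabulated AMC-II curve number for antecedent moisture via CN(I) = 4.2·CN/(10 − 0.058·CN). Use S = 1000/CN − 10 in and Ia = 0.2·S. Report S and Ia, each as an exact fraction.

Adjust CN=63 to AMC I: 4.2·63/(10 − 0.058·63) → (1323/5) ÷ (3173/500) = 132300/3173 ≈ 41.696
Retention S: 1000/CN − 10 with CN=41.696 → S = 18500/1323 ≈ 13.983 in
Ia = 0.2·(18500/1323) = 3700/1323 in ≈ 2.797 in

S = 18500/1323 in ≈ 13.983 in; Ia = 3700/1323 in ≈ 2.797 in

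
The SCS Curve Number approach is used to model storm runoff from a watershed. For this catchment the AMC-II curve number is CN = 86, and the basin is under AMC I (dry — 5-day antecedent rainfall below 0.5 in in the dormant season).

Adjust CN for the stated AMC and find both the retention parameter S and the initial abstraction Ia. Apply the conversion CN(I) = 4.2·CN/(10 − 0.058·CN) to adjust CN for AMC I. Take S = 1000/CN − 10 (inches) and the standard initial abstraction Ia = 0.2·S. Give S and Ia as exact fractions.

S = 500/129 in ≈ 3.876 in; Ia = 100/129 in ≈ 0.775 in

CN(I) from CN(II)=86: (4.2·86)/(10 − 0.058·86) = 12900/179 ≈ 72.067
Retention S: 1000/CN − 10 with CN=72.067 → S = 500/129 ≈ 3.876 in
Ia = 0.2·(500/129) = 100/129 in ≈ 0.775 in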